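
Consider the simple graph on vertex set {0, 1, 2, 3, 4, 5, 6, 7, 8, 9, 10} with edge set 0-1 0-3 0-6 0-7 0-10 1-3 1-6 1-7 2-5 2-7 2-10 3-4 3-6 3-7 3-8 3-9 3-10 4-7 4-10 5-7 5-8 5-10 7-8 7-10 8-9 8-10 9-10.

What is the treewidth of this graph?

A width-3 tree decomposition is:
Bags: B1 = {3, 8, 9, 10}  B2 = {3, 7, 8, 10}  B3 = {3, 4, 7, 10}  B4 = {0, 3, 7, 10}  B5 = {5, 7, 8, 10}  B6 = {0, 1, 3, 7}  B7 = {2, 5, 7, 10}  B8 = {0, 1, 3, 6}
Tree: B1–B2, B2–B3, B2–B4, B2–B5, B4–B6, B5–B7, B6–B8
Each bag holds 4 vertices, so the decomposition has width 3, which upper-bounds the treewidth. Conversely, {2, 5, 7, 10} is a clique of size 4, and the vertices of any clique must share a bag in every tree decomposition; so some bag has ≥ 4 vertices and tw(G) ≥ 3. Hence tw(G) = 3 exactly.

3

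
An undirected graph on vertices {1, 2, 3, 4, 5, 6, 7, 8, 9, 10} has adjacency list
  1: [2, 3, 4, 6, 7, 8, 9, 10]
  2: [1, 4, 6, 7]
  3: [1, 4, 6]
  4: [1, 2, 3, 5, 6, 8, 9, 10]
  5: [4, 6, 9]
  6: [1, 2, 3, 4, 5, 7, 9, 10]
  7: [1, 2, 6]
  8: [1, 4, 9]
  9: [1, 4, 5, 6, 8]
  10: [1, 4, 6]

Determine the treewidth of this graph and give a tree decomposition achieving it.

Treewidth 3.
One such decomposition:
Bags: B1 = {1, 2, 4, 6}  B2 = {1, 4, 6, 9}  B3 = {1, 2, 6, 7}  B4 = {1, 4, 6, 10}  B5 = {1, 3, 4, 6}  B6 = {1, 4, 8, 9}  B7 = {4, 5, 6, 9}
Tree: B1–B2, B1–B3, B1–B4, B1–B5, B2–B6, B2–B7

The largest bag has 4 vertices, giving width 3; this decomposition certifies tw(G) ≤ 3. On the other hand G contains the 4-clique {1, 4, 8, 9}. A clique must lie in a single bag of any decomposition, so no decomposition can have width below 3. Hence tw(G) = 3 exactly.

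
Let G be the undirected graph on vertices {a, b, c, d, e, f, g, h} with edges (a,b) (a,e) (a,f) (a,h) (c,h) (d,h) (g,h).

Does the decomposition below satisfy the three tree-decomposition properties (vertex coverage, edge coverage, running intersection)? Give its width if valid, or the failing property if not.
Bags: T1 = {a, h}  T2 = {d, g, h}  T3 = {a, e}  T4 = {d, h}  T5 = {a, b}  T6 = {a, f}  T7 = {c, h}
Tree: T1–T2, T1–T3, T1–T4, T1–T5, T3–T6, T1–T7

A tree decomposition must satisfy three properties: every vertex lies in some bag; for every edge, both endpoints lie together in some bag; and for every vertex, the bags containing it form a connected subtree. Here bags containing vertex d are not connected in the tree, so the decomposition is invalid.

No — bags containing vertex d are not connected in the tree.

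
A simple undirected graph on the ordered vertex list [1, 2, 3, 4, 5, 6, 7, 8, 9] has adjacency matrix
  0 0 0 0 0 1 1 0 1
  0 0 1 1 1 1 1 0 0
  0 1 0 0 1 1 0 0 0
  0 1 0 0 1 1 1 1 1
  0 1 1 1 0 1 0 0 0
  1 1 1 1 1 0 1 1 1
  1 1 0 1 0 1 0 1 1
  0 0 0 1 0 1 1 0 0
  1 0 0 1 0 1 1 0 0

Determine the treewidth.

3

A width-3 tree decomposition is:
Bags: B1 = {4, 6, 7, 9}  B2 = {2, 4, 6, 7}  B3 = {2, 4, 5, 6}  B4 = {4, 6, 7, 8}  B5 = {2, 3, 5, 6}  B6 = {1, 6, 7, 9}
Tree: B1–B2, B2–B3, B1–B4, B3–B5, B1–B6
The largest bag has 4 vertices, giving width 3; this decomposition certifies tw(G) ≤ 3. For the lower bound, the 4 vertices {1, 6, 7, 9} are pairwise adjacent, and any tree decomposition puts a clique entirely inside one bag — forcing width ≥ 3. The upper and lower bounds meet at 3, so that is the treewidth.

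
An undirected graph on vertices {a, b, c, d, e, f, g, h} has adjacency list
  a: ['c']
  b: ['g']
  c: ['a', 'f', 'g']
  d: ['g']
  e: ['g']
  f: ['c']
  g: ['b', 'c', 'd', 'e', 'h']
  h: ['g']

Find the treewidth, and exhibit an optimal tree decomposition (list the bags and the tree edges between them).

Treewidth 1.
Bags: B1 = {c, g}  B2 = {c, f}  B3 = {a, c}  B4 = {d, g}  B5 = {g, h}  B6 = {e, g}  B7 = {b, g}
Tree: B1–B2, B1–B3, B1–B4, B1–B5, B1–B6, B5–B7

Every bag has size at most 2, so the width is 2 − 1 = 1 and tw(G) ≤ 1. Any graph with an edge has treewidth ≥ 1, and G has the edge c–g. Combining the bounds, tw(G) = 1.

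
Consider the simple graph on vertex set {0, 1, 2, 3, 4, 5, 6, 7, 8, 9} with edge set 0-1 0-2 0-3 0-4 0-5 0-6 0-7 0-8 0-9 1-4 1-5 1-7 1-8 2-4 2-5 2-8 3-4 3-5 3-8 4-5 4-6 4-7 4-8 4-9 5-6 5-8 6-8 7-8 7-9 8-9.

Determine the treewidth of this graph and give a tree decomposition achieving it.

Each bag holds 5 vertices, so the decomposition has width 4, which upper-bounds the treewidth. For the lower bound, the 5 vertices {0, 4, 7, 8, 9} are pairwise adjacent, and any tree decomposition puts a clique entirely inside one bag — forcing width ≥ 4. Combining the bounds, tw(G) = 4.

Treewidth 4.
Bags: B1 = {0, 1, 4, 7, 8}  B2 = {0, 1, 4, 5, 8}  B3 = {0, 4, 7, 8, 9}  B4 = {0, 3, 4, 5, 8}  B5 = {0, 2, 4, 5, 8}  B6 = {0, 4, 5, 6, 8}
Tree: B1–B2, B1–B3, B2–B4, B2–B5, B2–B6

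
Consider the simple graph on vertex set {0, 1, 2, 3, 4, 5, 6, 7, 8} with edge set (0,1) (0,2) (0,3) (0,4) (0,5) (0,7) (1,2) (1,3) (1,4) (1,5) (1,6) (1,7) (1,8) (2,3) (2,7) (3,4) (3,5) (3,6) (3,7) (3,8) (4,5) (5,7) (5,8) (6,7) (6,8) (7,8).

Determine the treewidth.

4

A width-4 tree decomposition is:
Bags: B1 = {0, 1, 3, 5, 7}  B2 = {0, 1, 3, 4, 5}  B3 = {0, 1, 2, 3, 7}  B4 = {1, 3, 5, 7, 8}  B5 = {1, 3, 6, 7, 8}
Tree: B1–B2, B1–B3, B1–B4, B4–B5
Every bag has size at most 5, so the width is 5 − 1 = 4 and tw(G) ≤ 4. For the lower bound, the 5 vertices {0, 1, 3, 4, 5} are pairwise adjacent, and any tree decomposition puts a clique entirely inside one bag — forcing width ≥ 4. Therefore the treewidth is 4.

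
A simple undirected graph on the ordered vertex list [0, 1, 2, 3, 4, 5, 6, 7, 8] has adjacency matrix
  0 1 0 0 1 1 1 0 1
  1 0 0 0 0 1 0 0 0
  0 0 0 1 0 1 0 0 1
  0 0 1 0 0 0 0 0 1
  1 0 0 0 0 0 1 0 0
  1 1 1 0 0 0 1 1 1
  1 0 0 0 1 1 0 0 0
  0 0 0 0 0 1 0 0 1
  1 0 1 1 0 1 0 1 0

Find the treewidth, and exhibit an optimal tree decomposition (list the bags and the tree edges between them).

Treewidth 2.
One such decomposition:
Bags: B1 = {0, 5, 6}  B2 = {0, 1, 5}  B3 = {0, 4, 6}  B4 = {0, 5, 8}  B5 = {5, 7, 8}  B6 = {2, 5, 8}  B7 = {2, 3, 8}
Tree: B1–B2, B1–B3, B1–B4, B4–B5, B4–B6, B6–B7

Every bag has size at most 3, so the width is 3 − 1 = 2 and tw(G) ≤ 2. For the lower bound, the 3 vertices {2, 3, 8} are pairwise adjacent, and any tree decomposition puts a clique entirely inside one bag — forcing width ≥ 2. Hence tw(G) = 2 exactly.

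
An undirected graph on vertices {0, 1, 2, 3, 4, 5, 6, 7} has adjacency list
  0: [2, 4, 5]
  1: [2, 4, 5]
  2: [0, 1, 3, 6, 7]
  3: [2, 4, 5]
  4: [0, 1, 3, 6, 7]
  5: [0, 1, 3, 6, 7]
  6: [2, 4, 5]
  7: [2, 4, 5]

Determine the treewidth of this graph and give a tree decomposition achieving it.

Each bag holds 4 vertices, so the decomposition has width 3, which upper-bounds the treewidth. For the lower bound: the 4 vertex sets {1,2}, {5,7}, {4}, {0} are disjoint, each induces a connected subgraph, and every pair is joined by at least one edge of G. Contracting each set to a single vertex therefore yields K_{4} as a minor, and since treewidth is minor-monotone, tw(G) ≥ tw(K_{4}) = 3. The upper and lower bounds meet at 3, so that is the treewidth.

Treewidth 3.
Bags: B1 = {1, 2, 4, 5}  B2 = {2, 4, 5, 7}  B3 = {0, 2, 4, 5}  B4 = {2, 3, 4, 5}  B5 = {2, 4, 5, 6}
Tree: B1–B2, B2–B3, B3–B4, B4–B5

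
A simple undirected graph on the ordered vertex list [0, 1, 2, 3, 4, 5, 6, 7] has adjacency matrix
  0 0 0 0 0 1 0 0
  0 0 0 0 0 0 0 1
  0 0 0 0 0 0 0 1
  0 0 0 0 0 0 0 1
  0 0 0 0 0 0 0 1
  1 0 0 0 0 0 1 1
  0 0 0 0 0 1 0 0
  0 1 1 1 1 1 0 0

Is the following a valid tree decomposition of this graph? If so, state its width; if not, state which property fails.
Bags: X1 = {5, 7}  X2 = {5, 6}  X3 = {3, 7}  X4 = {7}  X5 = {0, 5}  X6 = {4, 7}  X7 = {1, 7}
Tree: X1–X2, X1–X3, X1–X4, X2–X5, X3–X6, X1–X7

A tree decomposition must satisfy three properties: every vertex lies in some bag; for every edge, both endpoints lie together in some bag; and for every vertex, the bags containing it form a connected subtree. Here vertex 2 appears in no bag, so the decomposition is invalid.

No — vertex 2 appears in no bag.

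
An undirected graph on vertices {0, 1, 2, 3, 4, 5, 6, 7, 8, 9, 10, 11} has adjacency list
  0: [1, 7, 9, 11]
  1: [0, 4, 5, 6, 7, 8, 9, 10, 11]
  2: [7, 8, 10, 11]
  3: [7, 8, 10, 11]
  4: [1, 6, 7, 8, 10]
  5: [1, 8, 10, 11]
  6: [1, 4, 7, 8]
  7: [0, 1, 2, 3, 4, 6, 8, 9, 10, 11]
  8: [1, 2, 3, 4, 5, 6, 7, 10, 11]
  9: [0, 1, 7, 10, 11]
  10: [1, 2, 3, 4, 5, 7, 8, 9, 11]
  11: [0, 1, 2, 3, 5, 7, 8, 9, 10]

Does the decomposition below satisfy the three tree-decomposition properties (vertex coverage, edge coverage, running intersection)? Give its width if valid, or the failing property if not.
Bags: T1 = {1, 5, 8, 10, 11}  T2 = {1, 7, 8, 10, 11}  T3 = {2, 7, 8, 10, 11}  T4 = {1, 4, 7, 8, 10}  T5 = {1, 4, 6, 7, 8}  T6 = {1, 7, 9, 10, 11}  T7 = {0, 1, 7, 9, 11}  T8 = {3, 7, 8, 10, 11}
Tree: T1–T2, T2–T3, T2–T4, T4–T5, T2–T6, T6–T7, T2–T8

Vertex coverage: the bags together contain {0, 1, 2, 3, 4, 5, 6, 7, 8, 9, 10, 11}, the full vertex set. Edge coverage: each edge of G has both endpoints in at least one bag. Running intersection: for every vertex, the bags containing it form a connected subtree. All three properties hold, so this is a valid tree decomposition of width max|bag| − 1 = 4, and hence tw(G) ≤ 4.

Yes; width 4.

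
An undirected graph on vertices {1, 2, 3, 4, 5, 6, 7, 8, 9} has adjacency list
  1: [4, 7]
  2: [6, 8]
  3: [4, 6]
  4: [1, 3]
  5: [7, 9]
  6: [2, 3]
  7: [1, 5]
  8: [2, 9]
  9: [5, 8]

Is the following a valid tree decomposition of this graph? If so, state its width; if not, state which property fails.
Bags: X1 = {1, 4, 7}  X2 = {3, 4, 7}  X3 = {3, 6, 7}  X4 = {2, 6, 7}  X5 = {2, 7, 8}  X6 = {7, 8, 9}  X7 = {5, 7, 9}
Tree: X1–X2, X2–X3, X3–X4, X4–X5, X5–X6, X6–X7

Vertex coverage: the bags together contain {1, 2, 3, 4, 5, 6, 7, 8, 9}, the full vertex set. Edge coverage: each edge of G has both endpoints in at least one bag. Running intersection: for every vertex, the bags containing it form a connected subtree. All three properties hold, so this is a valid tree decomposition of width max|bag| − 1 = 2, and hence tw(G) ≤ 2.

Yes; width 2.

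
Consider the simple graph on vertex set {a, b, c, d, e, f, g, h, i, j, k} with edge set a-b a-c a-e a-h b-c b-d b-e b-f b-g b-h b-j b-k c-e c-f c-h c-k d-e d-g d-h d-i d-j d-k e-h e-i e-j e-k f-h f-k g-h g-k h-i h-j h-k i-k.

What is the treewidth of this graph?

4

A width-4 tree decomposition is:
Bags: B1 = {b, d, e, h, k}  B2 = {d, e, h, i, k}  B3 = {b, c, e, h, k}  B4 = {b, d, e, h, j}  B5 = {b, c, f, h, k}  B6 = {b, d, g, h, k}  B7 = {a, b, c, e, h}
Tree: B1–B2, B1–B3, B1–B4, B3–B5, B1–B6, B3–B7
Every bag has size at most 5, so the width is 5 − 1 = 4 and tw(G) ≤ 4. Conversely, {b, d, e, h, j} is a clique of size 5, and the vertices of any clique must share a bag in every tree decomposition; so some bag has ≥ 5 vertices and tw(G) ≥ 4. Combining the bounds, tw(G) = 4.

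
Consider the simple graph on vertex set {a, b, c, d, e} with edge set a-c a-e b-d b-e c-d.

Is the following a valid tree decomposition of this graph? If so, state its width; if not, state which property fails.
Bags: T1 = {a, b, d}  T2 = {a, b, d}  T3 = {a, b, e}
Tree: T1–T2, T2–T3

A tree decomposition must satisfy three properties: every vertex lies in some bag; for every edge, both endpoints lie together in some bag; and for every vertex, the bags containing it form a connected subtree. Here vertex c appears in no bag, so the decomposition is invalid.

No — vertex c appears in no bag.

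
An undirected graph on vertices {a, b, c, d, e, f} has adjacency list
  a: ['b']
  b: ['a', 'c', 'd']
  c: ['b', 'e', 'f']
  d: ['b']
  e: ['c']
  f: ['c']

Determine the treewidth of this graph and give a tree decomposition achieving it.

Every bag has size at most 2, so the width is 2 − 1 = 1 and tw(G) ≤ 1. G has an edge, so its treewidth is at least 1. Hence tw(G) = 1 exactly.

Treewidth 1.
One optimal decomposition is:
Bags: B1 = {a, b}  B2 = {b, c}  B3 = {c, e}  B4 = {c, f}  B5 = {b, d}
Tree: B1–B2, B2–B3, B2–B4, B1–B5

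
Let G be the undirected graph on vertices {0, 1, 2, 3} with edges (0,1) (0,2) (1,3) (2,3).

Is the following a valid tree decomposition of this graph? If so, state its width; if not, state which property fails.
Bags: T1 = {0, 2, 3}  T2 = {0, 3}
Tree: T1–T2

A tree decomposition must satisfy three properties: every vertex lies in some bag; for every edge, both endpoints lie together in some bag; and for every vertex, the bags containing it form a connected subtree. Here vertex 1 appears in no bag, so the decomposition is invalid.

No — vertex 1 appears in no bag.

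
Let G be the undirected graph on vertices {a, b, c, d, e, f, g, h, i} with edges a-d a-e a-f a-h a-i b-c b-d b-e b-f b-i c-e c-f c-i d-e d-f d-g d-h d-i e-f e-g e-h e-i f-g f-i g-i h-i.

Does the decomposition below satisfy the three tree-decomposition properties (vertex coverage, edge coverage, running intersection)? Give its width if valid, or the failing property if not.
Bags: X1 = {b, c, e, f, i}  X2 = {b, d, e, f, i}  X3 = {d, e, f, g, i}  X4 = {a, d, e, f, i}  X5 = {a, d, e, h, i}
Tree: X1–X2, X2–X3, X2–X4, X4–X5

Yes; width 4.

Vertex coverage: the bags together contain {a, b, c, d, e, f, g, h, i}, the full vertex set. Edge coverage: each edge of G has both endpoints in at least one bag. Running intersection: for every vertex, the bags containing it form a connected subtree. All three properties hold, so this is a valid tree decomposition of width max|bag| − 1 = 4, and hence tw(G) ≤ 4.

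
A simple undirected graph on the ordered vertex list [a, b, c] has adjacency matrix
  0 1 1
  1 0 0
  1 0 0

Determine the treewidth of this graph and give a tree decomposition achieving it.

Every bag has size at most 2, so the width is 2 − 1 = 1 and tw(G) ≤ 1. Since G has at least one edge (e.g. c–a), it is not an edgeless graph, so tw(G) ≥ 1. The upper and lower bounds meet at 1, so that is the treewidth.

Treewidth 1.
Bags: B1 = {a, c}  B2 = {a, b}
Tree: B1–B2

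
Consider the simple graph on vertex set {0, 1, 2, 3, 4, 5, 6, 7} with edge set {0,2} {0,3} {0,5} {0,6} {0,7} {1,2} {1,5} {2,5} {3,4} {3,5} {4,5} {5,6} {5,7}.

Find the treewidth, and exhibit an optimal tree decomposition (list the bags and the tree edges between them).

Every bag has size at most 3, so the width is 3 − 1 = 2 and tw(G) ≤ 2. On the other hand G contains the 3-clique {0, 2, 5}. A clique must lie in a single bag of any decomposition, so no decomposition can have width below 2. Combining the bounds, tw(G) = 2.

Treewidth 2.
One such decomposition:
Bags: B1 = {0, 5, 7}  B2 = {0, 5, 6}  B3 = {0, 2, 5}  B4 = {0, 3, 5}  B5 = {1, 2, 5}  B6 = {3, 4, 5}
Tree: B1–B2, B2–B3, B3–B4, B3–B5, B4–B6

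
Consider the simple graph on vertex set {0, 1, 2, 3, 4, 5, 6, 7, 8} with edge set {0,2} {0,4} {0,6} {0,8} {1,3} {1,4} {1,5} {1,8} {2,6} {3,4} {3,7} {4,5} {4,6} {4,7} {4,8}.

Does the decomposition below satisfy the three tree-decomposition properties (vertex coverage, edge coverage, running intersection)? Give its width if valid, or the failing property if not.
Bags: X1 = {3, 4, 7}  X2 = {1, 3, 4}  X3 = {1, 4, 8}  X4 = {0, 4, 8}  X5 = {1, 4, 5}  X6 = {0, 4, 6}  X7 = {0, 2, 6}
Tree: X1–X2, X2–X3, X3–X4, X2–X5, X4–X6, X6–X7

Yes; width 2.

Every vertex of G appears in some bag (union = {0, 1, 2, 3, 4, 5, 6, 7, 8}); every edge is covered by a bag; and for each vertex v the set of bags containing v is connected in the bag tree. The decomposition is therefore valid. The largest bag has 3 vertices, so the width is 2.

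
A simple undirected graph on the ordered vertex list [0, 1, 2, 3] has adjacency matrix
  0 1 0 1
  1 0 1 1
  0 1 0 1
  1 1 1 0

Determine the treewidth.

2

A width-2 tree decomposition is:
Bags: B1 = {0, 1, 3}  B2 = {1, 2, 3}
Tree: B1–B2
The largest bag has 3 vertices, giving width 2; this decomposition certifies tw(G) ≤ 2. Conversely, {0, 1, 3} is a clique of size 3, and the vertices of any clique must share a bag in every tree decomposition; so some bag has ≥ 3 vertices and tw(G) ≥ 2. Therefore the treewidth is 2.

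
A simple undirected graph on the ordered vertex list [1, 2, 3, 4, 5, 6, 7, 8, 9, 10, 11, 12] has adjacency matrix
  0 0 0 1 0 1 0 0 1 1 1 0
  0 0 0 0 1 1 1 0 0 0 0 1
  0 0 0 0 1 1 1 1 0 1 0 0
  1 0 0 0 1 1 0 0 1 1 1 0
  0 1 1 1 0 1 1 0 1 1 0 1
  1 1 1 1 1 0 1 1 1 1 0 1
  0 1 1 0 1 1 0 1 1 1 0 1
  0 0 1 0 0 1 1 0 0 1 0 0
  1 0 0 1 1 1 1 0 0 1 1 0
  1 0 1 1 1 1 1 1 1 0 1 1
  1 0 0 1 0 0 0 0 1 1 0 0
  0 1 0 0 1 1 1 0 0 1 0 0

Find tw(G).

A width-4 tree decomposition is:
Bags: B1 = {5, 6, 7, 10, 12}  B2 = {3, 5, 6, 7, 10}  B3 = {5, 6, 7, 9, 10}  B4 = {3, 6, 7, 8, 10}  B5 = {4, 5, 6, 9, 10}  B6 = {2, 5, 6, 7, 12}  B7 = {1, 4, 6, 9, 10}  B8 = {1, 4, 9, 10, 11}
Tree: B1–B2, B2–B3, B2–B4, B3–B5, B1–B6, B5–B7, B7–B8
Each bag holds 5 vertices, so the decomposition has width 4, which upper-bounds the treewidth. For the lower bound, the 5 vertices {1, 4, 9, 10, 11} are pairwise adjacent, and any tree decomposition puts a clique entirely inside one bag — forcing width ≥ 4. The upper and lower bounds meet at 4, so that is the treewidth.

4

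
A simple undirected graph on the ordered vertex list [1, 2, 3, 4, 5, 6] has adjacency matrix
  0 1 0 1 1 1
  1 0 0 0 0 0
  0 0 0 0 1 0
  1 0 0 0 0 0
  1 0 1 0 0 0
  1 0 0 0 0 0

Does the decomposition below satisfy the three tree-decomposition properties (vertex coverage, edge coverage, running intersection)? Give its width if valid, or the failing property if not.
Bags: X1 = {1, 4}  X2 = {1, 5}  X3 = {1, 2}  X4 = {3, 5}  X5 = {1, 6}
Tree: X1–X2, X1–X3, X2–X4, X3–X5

Yes; width 1.

Checking the three conditions: (i) the bags cover all of {1, 2, 3, 4, 5, 6}; (ii) for each edge, some bag contains both endpoints; (iii) the bags containing any fixed vertex form a subtree. All hold, so the decomposition is valid with width 2 − 1 = 1.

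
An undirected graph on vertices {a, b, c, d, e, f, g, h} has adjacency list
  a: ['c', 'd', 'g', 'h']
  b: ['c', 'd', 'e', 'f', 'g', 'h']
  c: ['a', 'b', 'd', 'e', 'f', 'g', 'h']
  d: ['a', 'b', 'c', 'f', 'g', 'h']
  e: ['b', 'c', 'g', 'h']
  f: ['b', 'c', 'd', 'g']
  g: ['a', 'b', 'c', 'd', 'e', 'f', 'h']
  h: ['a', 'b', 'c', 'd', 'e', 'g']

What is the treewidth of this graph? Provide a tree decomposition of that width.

Each bag holds 5 vertices, so the decomposition has width 4, which upper-bounds the treewidth. On the other hand G contains the 5-clique {a, c, d, g, h}. A clique must lie in a single bag of any decomposition, so no decomposition can have width below 4. Combining the bounds, tw(G) = 4.

Treewidth 4.
One such decomposition:
Bags: B1 = {b, c, d, g, h}  B2 = {a, c, d, g, h}  B3 = {b, c, d, f, g}  B4 = {b, c, e, g, h}
Tree: B1–B2, B1–B3, B1–B4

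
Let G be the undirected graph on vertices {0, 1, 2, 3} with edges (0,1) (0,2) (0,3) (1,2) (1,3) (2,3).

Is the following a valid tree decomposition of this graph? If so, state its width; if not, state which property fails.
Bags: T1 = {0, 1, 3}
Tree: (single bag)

No — vertex 2 appears in no bag.

A tree decomposition must satisfy three properties: every vertex lies in some bag; for every edge, both endpoints lie together in some bag; and for every vertex, the bags containing it form a connected subtree. Here vertex 2 appears in no bag, so the decomposition is invalid.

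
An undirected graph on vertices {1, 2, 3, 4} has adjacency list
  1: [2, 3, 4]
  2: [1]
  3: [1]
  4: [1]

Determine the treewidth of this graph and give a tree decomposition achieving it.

Each bag holds 2 vertices, so the decomposition has width 1, which upper-bounds the treewidth. Since G has at least one edge (e.g. 1–3), it is not an edgeless graph, so tw(G) ≥ 1. Therefore the treewidth is 1.

Treewidth 1.
One optimal decomposition is:
Bags: B1 = {1, 3}  B2 = {1, 4}  B3 = {1, 2}
Tree: B1–B2, B2–B3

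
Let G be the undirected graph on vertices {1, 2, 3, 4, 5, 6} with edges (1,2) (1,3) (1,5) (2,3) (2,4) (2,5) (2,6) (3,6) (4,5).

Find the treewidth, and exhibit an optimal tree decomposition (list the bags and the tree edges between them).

Every bag has size at most 3, so the width is 3 − 1 = 2 and tw(G) ≤ 2. For the lower bound, the 3 vertices {1, 2, 3} are pairwise adjacent, and any tree decomposition puts a clique entirely inside one bag — forcing width ≥ 2. Therefore the treewidth is 2.

Treewidth 2.
One such decomposition:
Bags: B1 = {1, 2, 5}  B2 = {1, 2, 3}  B3 = {2, 4, 5}  B4 = {2, 3, 6}
Tree: B1–B2, B1–B3, B2–B4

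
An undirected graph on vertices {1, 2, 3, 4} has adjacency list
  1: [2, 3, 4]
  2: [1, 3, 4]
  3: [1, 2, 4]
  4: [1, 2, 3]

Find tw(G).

3

A width-3 tree decomposition is:
Bags: B1 = {1, 2, 3, 4}
Tree: (single bag)
With just one bag of size 4, the width is 4 − 1 = 3, so tw(G) ≤ 3. On the other hand G contains the 4-clique {1, 2, 3, 4}. A clique must lie in a single bag of any decomposition, so no decomposition can have width below 3. The upper and lower bounds meet at 3, so that is the treewidth.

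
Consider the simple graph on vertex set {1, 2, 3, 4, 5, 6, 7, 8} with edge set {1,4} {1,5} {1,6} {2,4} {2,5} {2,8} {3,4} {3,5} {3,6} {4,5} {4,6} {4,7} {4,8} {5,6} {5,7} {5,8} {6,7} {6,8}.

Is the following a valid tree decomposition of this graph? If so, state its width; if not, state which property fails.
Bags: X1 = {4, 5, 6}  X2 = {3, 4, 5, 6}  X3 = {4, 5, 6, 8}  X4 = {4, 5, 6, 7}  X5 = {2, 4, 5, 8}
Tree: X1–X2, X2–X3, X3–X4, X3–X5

A tree decomposition must satisfy three properties: every vertex lies in some bag; for every edge, both endpoints lie together in some bag; and for every vertex, the bags containing it form a connected subtree. Here vertex 1 appears in no bag, so the decomposition is invalid.

No — vertex 1 appears in no bag.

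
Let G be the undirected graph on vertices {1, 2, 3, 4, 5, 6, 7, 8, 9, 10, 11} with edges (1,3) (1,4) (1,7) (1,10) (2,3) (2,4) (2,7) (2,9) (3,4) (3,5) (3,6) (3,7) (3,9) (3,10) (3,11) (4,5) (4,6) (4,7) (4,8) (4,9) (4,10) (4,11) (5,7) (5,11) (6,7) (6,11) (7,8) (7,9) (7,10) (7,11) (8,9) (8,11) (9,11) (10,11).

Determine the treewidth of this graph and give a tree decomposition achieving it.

Treewidth 4.
One such decomposition:
Bags: B1 = {3, 4, 7, 9, 11}  B2 = {2, 3, 4, 7, 9}  B3 = {3, 4, 7, 10, 11}  B4 = {3, 4, 6, 7, 11}  B5 = {1, 3, 4, 7, 10}  B6 = {3, 4, 5, 7, 11}  B7 = {4, 7, 8, 9, 11}
Tree: B1–B2, B1–B3, B3–B4, B3–B5, B4–B6, B1–B7

The largest bag has 5 vertices, giving width 4; this decomposition certifies tw(G) ≤ 4. Conversely, {4, 7, 8, 9, 11} is a clique of size 5, and the vertices of any clique must share a bag in every tree decomposition; so some bag has ≥ 5 vertices and tw(G) ≥ 4. Hence tw(G) = 4 exactly.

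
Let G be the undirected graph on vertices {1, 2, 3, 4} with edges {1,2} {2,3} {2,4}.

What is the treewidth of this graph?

1

A width-1 tree decomposition is:
Bags: B1 = {2, 3}  B2 = {2, 4}  B3 = {1, 2}
Tree: B1–B2, B1–B3
Every bag has size at most 2, so the width is 2 − 1 = 1 and tw(G) ≤ 1. Any graph with an edge has treewidth ≥ 1, and G has the edge 2–3. The upper and lower bounds meet at 1, so that is the treewidth.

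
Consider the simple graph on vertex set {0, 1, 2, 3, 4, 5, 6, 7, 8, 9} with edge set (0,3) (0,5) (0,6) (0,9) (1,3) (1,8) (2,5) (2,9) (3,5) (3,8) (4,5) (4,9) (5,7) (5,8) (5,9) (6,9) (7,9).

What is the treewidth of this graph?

A width-2 tree decomposition is:
Bags: B1 = {0, 3, 5}  B2 = {3, 5, 8}  B3 = {0, 5, 9}  B4 = {5, 7, 9}  B5 = {4, 5, 9}  B6 = {0, 6, 9}  B7 = {2, 5, 9}  B8 = {1, 3, 8}
Tree: B1–B2, B1–B3, B3–B4, B4–B5, B3–B6, B5–B7, B2–B8
Every bag has size at most 3, so the width is 3 − 1 = 2 and tw(G) ≤ 2. For the lower bound, the 3 vertices {1, 3, 8} are pairwise adjacent, and any tree decomposition puts a clique entirely inside one bag — forcing width ≥ 2. The upper and lower bounds meet at 2, so that is the treewidth.

2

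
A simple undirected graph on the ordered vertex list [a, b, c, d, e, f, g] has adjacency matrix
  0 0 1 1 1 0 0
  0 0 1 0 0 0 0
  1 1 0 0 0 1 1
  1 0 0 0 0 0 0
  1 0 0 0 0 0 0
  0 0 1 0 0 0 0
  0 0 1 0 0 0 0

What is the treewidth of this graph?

A width-1 tree decomposition is:
Bags: B1 = {c, g}  B2 = {a, c}  B3 = {a, d}  B4 = {a, e}  B5 = {b, c}  B6 = {c, f}
Tree: B1–B2, B2–B3, B2–B4, B2–B5, B2–B6
Every bag has size at most 2, so the width is 2 − 1 = 1 and tw(G) ≤ 1. Any graph with an edge has treewidth ≥ 1, and G has the edge g–c. Therefore the treewidth is 1.

1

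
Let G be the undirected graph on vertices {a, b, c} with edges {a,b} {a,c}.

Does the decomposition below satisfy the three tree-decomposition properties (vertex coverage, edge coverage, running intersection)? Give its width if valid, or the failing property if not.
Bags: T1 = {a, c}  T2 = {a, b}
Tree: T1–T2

Vertex coverage: the bags together contain {a, b, c}, the full vertex set. Edge coverage: each edge of G has both endpoints in at least one bag. Running intersection: for every vertex, the bags containing it form a connected subtree. All three properties hold, so this is a valid tree decomposition of width max|bag| − 1 = 1, and hence tw(G) ≤ 1.

Yes; width 1.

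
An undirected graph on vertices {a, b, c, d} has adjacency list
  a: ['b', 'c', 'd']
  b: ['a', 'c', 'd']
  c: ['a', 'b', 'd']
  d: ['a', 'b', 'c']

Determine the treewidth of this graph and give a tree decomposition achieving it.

Treewidth 3.
One optimal decomposition is:
Bags: B1 = {a, b, c, d}
Tree: (single bag)

With just one bag of size 4, the width is 4 − 1 = 3, so tw(G) ≤ 3. On the other hand G contains the 4-clique {a, b, c, d}. A clique must lie in a single bag of any decomposition, so no decomposition can have width below 3. Therefore the treewidth is 3.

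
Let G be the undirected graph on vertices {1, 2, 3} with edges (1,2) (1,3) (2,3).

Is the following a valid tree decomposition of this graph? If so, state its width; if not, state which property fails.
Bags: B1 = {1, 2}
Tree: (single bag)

A tree decomposition must satisfy three properties: every vertex lies in some bag; for every edge, both endpoints lie together in some bag; and for every vertex, the bags containing it form a connected subtree. Here vertex 3 appears in no bag, so the decomposition is invalid.

No — vertex 3 appears in no bag.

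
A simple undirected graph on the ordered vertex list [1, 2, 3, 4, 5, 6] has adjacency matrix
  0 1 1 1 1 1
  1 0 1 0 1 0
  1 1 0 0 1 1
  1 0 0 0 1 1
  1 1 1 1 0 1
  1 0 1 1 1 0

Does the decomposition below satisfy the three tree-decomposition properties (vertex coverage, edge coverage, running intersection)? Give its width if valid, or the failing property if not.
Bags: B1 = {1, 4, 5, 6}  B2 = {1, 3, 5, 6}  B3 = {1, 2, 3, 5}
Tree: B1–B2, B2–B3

Vertex coverage: the bags together contain {1, 2, 3, 4, 5, 6}, the full vertex set. Edge coverage: each edge of G has both endpoints in at least one bag. Running intersection: for every vertex, the bags containing it form a connected subtree. All three properties hold, so this is a valid tree decomposition of width max|bag| − 1 = 3, and hence tw(G) ≤ 3.

Yes; width 3.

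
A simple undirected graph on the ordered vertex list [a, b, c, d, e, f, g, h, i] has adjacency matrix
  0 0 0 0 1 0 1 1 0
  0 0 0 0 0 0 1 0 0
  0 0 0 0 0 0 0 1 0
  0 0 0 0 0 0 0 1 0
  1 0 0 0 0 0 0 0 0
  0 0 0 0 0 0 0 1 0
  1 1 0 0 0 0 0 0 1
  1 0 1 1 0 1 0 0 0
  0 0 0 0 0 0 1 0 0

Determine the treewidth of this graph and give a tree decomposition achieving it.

Treewidth 1.
One optimal decomposition is:
Bags: B1 = {a, g}  B2 = {g, i}  B3 = {a, h}  B4 = {a, e}  B5 = {f, h}  B6 = {b, g}  B7 = {d, h}  B8 = {c, h}
Tree: B1–B2, B1–B3, B1–B4, B3–B5, B2–B6, B3–B7, B7–B8

The largest bag has 2 vertices, giving width 1; this decomposition certifies tw(G) ≤ 1. G has an edge, so its treewidth is at least 1. Hence tw(G) = 1 exactly.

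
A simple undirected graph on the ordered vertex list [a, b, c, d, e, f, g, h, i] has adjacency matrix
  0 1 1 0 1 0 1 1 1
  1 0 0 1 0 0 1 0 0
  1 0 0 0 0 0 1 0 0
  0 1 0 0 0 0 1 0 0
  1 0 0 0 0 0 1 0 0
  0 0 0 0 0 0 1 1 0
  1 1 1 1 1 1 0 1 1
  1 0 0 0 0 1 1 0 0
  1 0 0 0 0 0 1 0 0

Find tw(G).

A width-2 tree decomposition is:
Bags: B1 = {a, g, i}  B2 = {a, g, h}  B3 = {a, e, g}  B4 = {f, g, h}  B5 = {a, b, g}  B6 = {a, c, g}  B7 = {b, d, g}
Tree: B1–B2, B2–B3, B2–B4, B2–B5, B5–B6, B5–B7
Every bag has size at most 3, so the width is 3 − 1 = 2 and tw(G) ≤ 2. Conversely, {b, d, g} is a clique of size 3, and the vertices of any clique must share a bag in every tree decomposition; so some bag has ≥ 3 vertices and tw(G) ≥ 2. The upper and lower bounds meet at 2, so that is the treewidth.

2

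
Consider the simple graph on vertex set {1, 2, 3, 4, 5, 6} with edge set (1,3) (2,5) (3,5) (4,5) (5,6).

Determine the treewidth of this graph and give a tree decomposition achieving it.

Treewidth 1.
One such decomposition:
Bags: B1 = {4, 5}  B2 = {2, 5}  B3 = {5, 6}  B4 = {3, 5}  B5 = {1, 3}
Tree: B1–B2, B2–B3, B2–B4, B4–B5

Every bag has size at most 2, so the width is 2 − 1 = 1 and tw(G) ≤ 1. Since G has at least one edge (e.g. 5–4), it is not an edgeless graph, so tw(G) ≥ 1. The upper and lower bounds meet at 1, so that is the treewidth.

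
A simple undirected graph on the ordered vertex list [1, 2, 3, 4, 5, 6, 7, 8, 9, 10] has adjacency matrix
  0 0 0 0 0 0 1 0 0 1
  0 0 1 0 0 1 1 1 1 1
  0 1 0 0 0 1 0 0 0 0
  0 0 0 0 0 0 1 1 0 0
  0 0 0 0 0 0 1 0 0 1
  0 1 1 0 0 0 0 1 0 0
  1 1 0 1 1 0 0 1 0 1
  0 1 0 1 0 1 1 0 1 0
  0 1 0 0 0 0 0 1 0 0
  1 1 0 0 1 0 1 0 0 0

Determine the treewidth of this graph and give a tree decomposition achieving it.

The largest bag has 3 vertices, giving width 2; this decomposition certifies tw(G) ≤ 2. Conversely, {1, 7, 10} is a clique of size 3, and the vertices of any clique must share a bag in every tree decomposition; so some bag has ≥ 3 vertices and tw(G) ≥ 2. Combining the bounds, tw(G) = 2.

Treewidth 2.
One such decomposition:
Bags: B1 = {2, 7, 8}  B2 = {2, 7, 10}  B3 = {2, 6, 8}  B4 = {2, 3, 6}  B5 = {5, 7, 10}  B6 = {2, 8, 9}  B7 = {4, 7, 8}  B8 = {1, 7, 10}
Tree: B1–B2, B1–B3, B3–B4, B2–B5, B3–B6, B1–B7, B2–B8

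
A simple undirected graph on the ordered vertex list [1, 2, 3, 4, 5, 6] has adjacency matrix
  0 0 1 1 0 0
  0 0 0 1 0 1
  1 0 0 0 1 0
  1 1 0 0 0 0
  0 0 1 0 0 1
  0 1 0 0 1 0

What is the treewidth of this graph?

A width-2 tree decomposition is:
Bags: B1 = {3, 5, 6}  B2 = {2, 3, 6}  B3 = {2, 3, 4}  B4 = {1, 3, 4}
Tree: B1–B2, B2–B3, B3–B4
The largest bag has 3 vertices, giving width 2; this decomposition certifies tw(G) ≤ 2. For the lower bound, G contains the cycle 3–5–6–2–4–1–3, so G is not a forest; only forests have treewidth ≤ 1, hence tw(G) ≥ 2. The upper and lower bounds meet at 2, so that is the treewidth.

2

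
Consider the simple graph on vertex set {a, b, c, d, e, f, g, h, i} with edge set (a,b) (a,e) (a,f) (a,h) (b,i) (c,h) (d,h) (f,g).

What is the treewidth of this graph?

1

A width-1 tree decomposition is:
Bags: B1 = {a, h}  B2 = {a, b}  B3 = {a, f}  B4 = {f, g}  B5 = {d, h}  B6 = {b, i}  B7 = {c, h}  B8 = {a, e}
Tree: B1–B2, B2–B3, B3–B4, B1–B5, B2–B6, B5–B7, B2–B8
Every bag has size at most 2, so the width is 2 − 1 = 1 and tw(G) ≤ 1. Since G has at least one edge (e.g. h–a), it is not an edgeless graph, so tw(G) ≥ 1. Hence tw(G) = 1 exactly.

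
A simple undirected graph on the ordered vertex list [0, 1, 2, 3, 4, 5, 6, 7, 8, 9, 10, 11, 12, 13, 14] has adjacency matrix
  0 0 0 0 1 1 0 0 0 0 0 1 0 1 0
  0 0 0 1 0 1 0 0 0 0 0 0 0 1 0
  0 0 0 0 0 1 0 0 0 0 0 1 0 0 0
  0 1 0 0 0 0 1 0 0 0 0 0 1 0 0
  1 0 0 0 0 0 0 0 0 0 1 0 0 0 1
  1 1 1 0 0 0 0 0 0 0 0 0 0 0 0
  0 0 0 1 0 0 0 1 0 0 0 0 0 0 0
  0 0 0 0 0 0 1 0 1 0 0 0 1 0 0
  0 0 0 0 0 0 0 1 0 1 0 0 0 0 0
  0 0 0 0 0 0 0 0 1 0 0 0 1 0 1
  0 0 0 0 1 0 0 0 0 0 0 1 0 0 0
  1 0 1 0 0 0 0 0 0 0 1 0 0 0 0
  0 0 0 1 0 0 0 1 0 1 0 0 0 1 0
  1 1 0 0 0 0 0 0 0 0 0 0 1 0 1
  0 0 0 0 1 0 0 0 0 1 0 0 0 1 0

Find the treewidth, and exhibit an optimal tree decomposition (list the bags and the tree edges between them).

Treewidth 3.
Bags: B1 = {2, 5, 10, 11}  B2 = {0, 5, 10, 11}  B3 = {0, 4, 5, 10}  B4 = {0, 1, 4, 5}  B5 = {0, 1, 4, 13}  B6 = {1, 4, 13, 14}  B7 = {1, 3, 13, 14}  B8 = {3, 12, 13, 14}  B9 = {3, 9, 12, 14}  B10 = {3, 6, 9, 12}  B11 = {6, 7, 9, 12}  B12 = {6, 7, 8, 9}
Tree: B1–B2, B2–B3, B3–B4, B4–B5, B5–B6, B6–B7, B7–B8, B8–B9, B9–B10, B10–B11, B11–B12

Each bag holds 4 vertices, so the decomposition has width 3, which upper-bounds the treewidth. For the lower bound: the 4 vertex sets {2,10,11}, {5}, {0}, {1,4,13,14} are disjoint, each induces a connected subgraph, and every pair is joined by at least one edge of G. Contracting each set to a single vertex therefore yields K_{4} as a minor, and since treewidth is minor-monotone, tw(G) ≥ tw(K_{4}) = 3. Hence tw(G) = 3 exactly.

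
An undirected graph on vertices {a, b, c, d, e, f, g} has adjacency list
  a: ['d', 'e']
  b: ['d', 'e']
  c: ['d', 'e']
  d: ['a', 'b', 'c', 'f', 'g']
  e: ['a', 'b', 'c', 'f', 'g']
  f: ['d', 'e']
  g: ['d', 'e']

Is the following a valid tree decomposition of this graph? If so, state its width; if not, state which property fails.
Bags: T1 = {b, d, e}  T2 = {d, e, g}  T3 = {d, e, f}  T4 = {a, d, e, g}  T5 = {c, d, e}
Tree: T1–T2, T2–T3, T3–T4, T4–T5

No — bags containing vertex g are not connected in the tree.

A tree decomposition must satisfy three properties: every vertex lies in some bag; for every edge, both endpoints lie together in some bag; and for every vertex, the bags containing it form a connected subtree. Here bags containing vertex g are not connected in the tree, so the decomposition is invalid.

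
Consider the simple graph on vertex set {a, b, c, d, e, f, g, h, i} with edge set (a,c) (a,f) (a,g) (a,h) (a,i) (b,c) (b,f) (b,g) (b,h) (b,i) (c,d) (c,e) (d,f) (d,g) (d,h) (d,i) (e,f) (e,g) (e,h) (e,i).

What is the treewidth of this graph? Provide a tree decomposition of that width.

Treewidth 4.
One such decomposition:
Bags: B1 = {a, b, d, e, f}  B2 = {a, b, d, e, g}  B3 = {a, b, d, e, h}  B4 = {a, b, c, d, e}  B5 = {a, b, d, e, i}
Tree: B1–B2, B2–B3, B3–B4, B4–B5

Every bag has size at most 5, so the width is 5 − 1 = 4 and tw(G) ≤ 4. For the lower bound: the 5 vertex sets {d,f}, {b,g}, {e,h}, {a}, {c} are disjoint, each induces a connected subgraph, and every pair is joined by at least one edge of G. Contracting each set to a single vertex therefore yields K_{5} as a minor, and since treewidth is minor-monotone, tw(G) ≥ tw(K_{5}) = 4. Hence tw(G) = 4 exactly.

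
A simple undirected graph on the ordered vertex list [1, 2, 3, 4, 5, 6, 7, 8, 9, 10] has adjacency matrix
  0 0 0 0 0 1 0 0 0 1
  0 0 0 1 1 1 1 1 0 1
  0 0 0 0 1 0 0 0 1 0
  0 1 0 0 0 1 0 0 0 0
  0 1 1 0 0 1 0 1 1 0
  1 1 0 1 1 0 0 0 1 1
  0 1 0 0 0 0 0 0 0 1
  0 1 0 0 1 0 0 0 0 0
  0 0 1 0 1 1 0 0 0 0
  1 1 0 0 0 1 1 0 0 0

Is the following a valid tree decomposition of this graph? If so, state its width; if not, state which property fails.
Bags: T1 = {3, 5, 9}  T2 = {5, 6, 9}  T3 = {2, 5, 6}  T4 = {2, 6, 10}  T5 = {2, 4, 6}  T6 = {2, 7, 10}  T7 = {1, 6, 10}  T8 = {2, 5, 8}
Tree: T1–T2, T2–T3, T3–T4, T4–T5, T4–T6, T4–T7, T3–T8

Checking the three conditions: (i) the bags cover all of {1, 2, 3, 4, 5, 6, 7, 8, 9, 10}; (ii) for each edge, some bag contains both endpoints; (iii) the bags containing any fixed vertex form a subtree. All hold, so the decomposition is valid with width 3 − 1 = 2.

Yes; width 2.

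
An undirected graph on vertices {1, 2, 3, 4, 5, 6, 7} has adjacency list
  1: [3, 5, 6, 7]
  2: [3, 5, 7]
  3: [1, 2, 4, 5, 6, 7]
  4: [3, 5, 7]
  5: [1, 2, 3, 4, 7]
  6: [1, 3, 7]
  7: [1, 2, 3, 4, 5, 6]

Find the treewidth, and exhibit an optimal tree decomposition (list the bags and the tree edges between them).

Treewidth 3.
One optimal decomposition is:
Bags: B1 = {3, 4, 5, 7}  B2 = {2, 3, 5, 7}  B3 = {1, 3, 5, 7}  B4 = {1, 3, 6, 7}
Tree: B1–B2, B1–B3, B3–B4

Each bag holds 4 vertices, so the decomposition has width 3, which upper-bounds the treewidth. For the lower bound, the 4 vertices {1, 3, 5, 7} are pairwise adjacent, and any tree decomposition puts a clique entirely inside one bag — forcing width ≥ 3. The upper and lower bounds meet at 3, so that is the treewidth.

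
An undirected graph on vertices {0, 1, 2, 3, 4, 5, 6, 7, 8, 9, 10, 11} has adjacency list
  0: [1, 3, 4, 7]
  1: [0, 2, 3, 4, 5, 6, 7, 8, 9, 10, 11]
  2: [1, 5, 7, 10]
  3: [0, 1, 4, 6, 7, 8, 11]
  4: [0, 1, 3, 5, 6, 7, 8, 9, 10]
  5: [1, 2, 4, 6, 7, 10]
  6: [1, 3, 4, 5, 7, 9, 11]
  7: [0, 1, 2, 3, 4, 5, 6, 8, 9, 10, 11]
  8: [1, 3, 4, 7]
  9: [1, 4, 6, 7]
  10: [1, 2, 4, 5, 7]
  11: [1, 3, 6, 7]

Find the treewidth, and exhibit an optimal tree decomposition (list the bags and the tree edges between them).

Each bag holds 5 vertices, so the decomposition has width 4, which upper-bounds the treewidth. On the other hand G contains the 5-clique {1, 2, 5, 7, 10}. A clique must lie in a single bag of any decomposition, so no decomposition can have width below 4. The upper and lower bounds meet at 4, so that is the treewidth.

Treewidth 4.
Bags: B1 = {1, 4, 6, 7, 9}  B2 = {1, 3, 4, 6, 7}  B3 = {1, 3, 4, 7, 8}  B4 = {1, 4, 5, 6, 7}  B5 = {1, 4, 5, 7, 10}  B6 = {1, 3, 6, 7, 11}  B7 = {0, 1, 3, 4, 7}  B8 = {1, 2, 5, 7, 10}
Tree: B1–B2, B2–B3, B1–B4, B4–B5, B2–B6, B2–B7, B5–B8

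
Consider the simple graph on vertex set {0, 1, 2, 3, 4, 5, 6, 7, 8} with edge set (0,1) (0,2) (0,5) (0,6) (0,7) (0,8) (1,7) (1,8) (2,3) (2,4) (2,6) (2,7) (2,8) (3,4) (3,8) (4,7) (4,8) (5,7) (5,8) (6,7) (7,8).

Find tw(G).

3

A width-3 tree decomposition is:
Bags: B1 = {0, 2, 7, 8}  B2 = {0, 5, 7, 8}  B3 = {2, 4, 7, 8}  B4 = {2, 3, 4, 8}  B5 = {0, 1, 7, 8}  B6 = {0, 2, 6, 7}
Tree: B1–B2, B1–B3, B3–B4, B1–B5, B1–B6
Every bag has size at most 4, so the width is 4 − 1 = 3 and tw(G) ≤ 3. For the lower bound, the 4 vertices {2, 3, 4, 8} are pairwise adjacent, and any tree decomposition puts a clique entirely inside one bag — forcing width ≥ 3. The upper and lower bounds meet at 3, so that is the treewidth.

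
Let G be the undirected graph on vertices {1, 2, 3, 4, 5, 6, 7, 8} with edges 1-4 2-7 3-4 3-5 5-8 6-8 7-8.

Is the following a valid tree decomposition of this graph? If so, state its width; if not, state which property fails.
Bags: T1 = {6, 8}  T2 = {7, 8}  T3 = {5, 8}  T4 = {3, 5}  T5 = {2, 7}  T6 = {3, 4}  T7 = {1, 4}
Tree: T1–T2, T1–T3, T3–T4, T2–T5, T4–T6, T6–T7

Vertex coverage: the bags together contain {1, 2, 3, 4, 5, 6, 7, 8}, the full vertex set. Edge coverage: each edge of G has both endpoints in at least one bag. Running intersection: for every vertex, the bags containing it form a connected subtree. All three properties hold, so this is a valid tree decomposition of width max|bag| − 1 = 1, and hence tw(G) ≤ 1.

Yes; width 1.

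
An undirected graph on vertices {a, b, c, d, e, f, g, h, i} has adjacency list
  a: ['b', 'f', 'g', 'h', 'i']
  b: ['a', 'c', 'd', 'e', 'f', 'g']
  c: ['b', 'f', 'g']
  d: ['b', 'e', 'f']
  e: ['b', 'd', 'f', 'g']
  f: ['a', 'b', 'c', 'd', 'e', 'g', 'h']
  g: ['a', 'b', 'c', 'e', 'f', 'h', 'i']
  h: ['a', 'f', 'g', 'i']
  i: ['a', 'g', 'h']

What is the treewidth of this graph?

A width-3 tree decomposition is:
Bags: B1 = {b, e, f, g}  B2 = {b, c, f, g}  B3 = {b, d, e, f}  B4 = {a, b, f, g}  B5 = {a, f, g, h}  B6 = {a, g, h, i}
Tree: B1–B2, B1–B3, B1–B4, B4–B5, B5–B6
The largest bag has 4 vertices, giving width 3; this decomposition certifies tw(G) ≤ 3. Conversely, {b, d, e, f} is a clique of size 4, and the vertices of any clique must share a bag in every tree decomposition; so some bag has ≥ 4 vertices and tw(G) ≥ 3. Therefore the treewidth is 3.

3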